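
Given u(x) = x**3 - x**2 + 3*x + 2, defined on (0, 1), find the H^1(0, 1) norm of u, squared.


||u||_{H^1}^2 = 4517/210

The H^1 norm (squared) on an interval (0, L) is
  ||u||_{H^1}^2 = ∫_0^L u(x)^2 dx + ∫_0^L u'(x)^2 dx.
Compute u'(x) = 3*x**2 - 2*x + 3.
Then u(x)^2 = x**6 - 2*x**5 + 7*x**4 - 2*x**3 + 5*x**2 + 12*x + 4 and u'(x)^2 = 9*x**4 - 12*x**3 + 22*x**2 - 12*x + 9.
Integrate each monomial from 0 to 1 using ∫_0^1 c·x^n dx = c·1^(n+1)/(n+1):
  ∫_0^1 u(x)^2 dx = ∫_0^1 (x^6 - 2*x^5 + 7*x^4 - 2*x^3 + 5*x^2 + 12*x + 4) dx. Term by term:
    ∫_0^1 x^6 dx = 1/7;  ∫_0^1 -2*x^5 dx = -1/3;  ∫_0^1 7*x^4 dx = 7/5;
    ∫_0^1 -2*x^3 dx = -1/2;  ∫_0^1 5*x^2 dx = 5/3;  ∫_0^1 12*x dx = 6;
    ∫_0^1 4 dx = 4.
  Sum: 1/7 − 1/3 + 7/5 − 1/2 + 5/3 + 6 + 4 = 2599/210.
  ∫_0^1 u'(x)^2 dx = ∫_0^1 (9*x^4 - 12*x^3 + 22*x^2 - 12*x + 9) dx. Term by term:
    ∫_0^1 9*x^4 dx = 9/5;  ∫_0^1 -12*x^3 dx = -3;  ∫_0^1 22*x^2 dx = 22/3;
    ∫_0^1 -12*x dx = -6;  ∫_0^1 9 dx = 9.
  Sum: 9/5 − 3 + 22/3 − 6 + 9 = 137/15.
Adding: ||u||_{H^1}^2 = 2599/210 + 137/15 = 4517/210.


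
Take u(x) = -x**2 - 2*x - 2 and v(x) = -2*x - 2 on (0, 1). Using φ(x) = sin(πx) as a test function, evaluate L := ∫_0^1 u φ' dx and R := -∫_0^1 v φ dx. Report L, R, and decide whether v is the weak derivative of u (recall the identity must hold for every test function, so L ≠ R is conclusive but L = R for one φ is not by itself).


LHS = 6/π, RHS = 6/π. Yes, v = u' weakly.

u(x) = -x**2 - 2*x - 2, classical derivative u'(x) = -2*x - 2.
φ(x) = sin(πx), so φ'(x) = π*cos(π*x).
Note φ(0) = φ(1) = 0, so the boundary term u·φ vanishes.
LHS = ∫_0^1 u(x) φ'(x) dx = ∫_0^1 (-π*x^2*cos(π*x) - 2*π*x*cos(π*x) - 2*π*cos(π*x)) dx. Term by term:
  ∫_0^1 -2*π*cos(π*x) dx = 0;  ∫_0^1 -π*x^2*cos(π*x) dx = 2/π;  ∫_0^1 -2*π*x*cos(π*x) dx = 4/π.
Sum: 0 + 2/π + 4/π = 6/π.
So LHS = 6/π.
∫_0^1 v(x) φ(x) dx = ∫_0^1 (-2*x*sin(π*x) - 2*sin(π*x)) dx. Term by term:
  ∫_0^1 -2*sin(π*x) dx = -4/π;  ∫_0^1 -2*x*sin(π*x) dx = -2/π.
Sum: -4/π − 2/π = -6/π.
So RHS = -∫_0^1 v(x) φ(x) dx = 6/π.
LHS = RHS, so the identity holds for this test φ.
Moreover u is smooth here and v(x) = u'(x) = -2*x - 2 pointwise, so the identity holds for every test function. Hence v is the weak derivative of u.


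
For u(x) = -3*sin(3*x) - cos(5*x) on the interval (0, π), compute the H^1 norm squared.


||u||_{H^1(0,π)}^2 = 58*π

u'(x) = 5*sin(5*x) - 9*cos(3*x).
Expand u² and (u')² and integrate term by term on (0, π), using: for integers n ≥ 1, ∫_0^π sin²(nx) dx = ∫_0^π cos²(nx) dx = π/2; for n ≠ n', ∫_0^π sin(nx)sin(n'x) dx = ∫_0^π cos(nx)cos(n'x) dx = 0; and by product-to-sum, ∫_0^π sin(nx)cos(n'x) dx = ½∫_0^π [sin((n+n')x) + sin((n−n')x)] dx, which is 0 when n+n' is even and 2n/(n²−n'²) when n+n' is odd (it need not vanish on (0, π)).
  u² squared terms: (-1)²·∫cos(5x)² dx = 1·π/2 = π/2;  (-3)²·∫sin(3x)² dx = 9·π/2 = 9*π/2.
  u² cross terms: 2·(-1)·(-3)·∫cos(5x)·sin(3x) dx = 6·(0) = 0.
  So ∫_0^π u² dx = π/2 + 9*π/2 + 0 = 5*π.
  (u')² squared terms: (-9)²·∫cos(3x)² dx = 81·π/2 = 81*π/2;  (5)²·∫sin(5x)² dx = 25·π/2 = 25*π/2.
  (u')² cross terms: 2·(-9)·(5)·∫cos(3x)·sin(5x) dx = -90·(0) = 0.
  So ∫_0^π (u')² dx = 81*π/2 + 25*π/2 + 0 = 53*π.
||u||_{H^1}^2 = (5*π) + (53*π) = 58*π.


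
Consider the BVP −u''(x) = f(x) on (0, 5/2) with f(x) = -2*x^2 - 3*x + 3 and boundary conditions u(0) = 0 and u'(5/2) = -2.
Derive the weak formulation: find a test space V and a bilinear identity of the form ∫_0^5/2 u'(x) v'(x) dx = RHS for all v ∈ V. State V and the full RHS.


V = {v ∈ H^1(0, 5/2) : v(0) = 0} (test functions vanish at x = 0 where u is specified); weak form: ∫_0^5/2 u'v' dx = ∫_0^5/2 (-2*x^2 - 3*x + 3) v dx − 2·v(5/2) for all v ∈ V.

Multiply both sides by a test function v and integrate from 0 to 5/2:
  ∫_0^5/2 −u''(x) v(x) dx = ∫_0^5/2 f(x) v(x) dx.
Integrate the LHS by parts once:
  ∫_0^5/2 −u'' v dx = −[u'(x) v(x)]_0^5/2 + ∫_0^5/2 u'(x) v'(x) dx.
Thus ∫_0^5/2 u'(x) v'(x) dx = ∫_0^5/2 f(x) v(x) dx + [u'(x) v(x)]_0^5/2.
Choose V so that boundary terms are either known or forced to vanish.
Mixed BC: u(0) = 0 (Dirichlet) and u'(5/2) = -2 (Neumann). Define V = {v ∈ H^1(0, 5/2) : v(0) = 0}. Then [u' v]_0^5/2 = u'(5/2)·v(5/2) − u'(0)·0 = − 2·v(5/2).
Weak formulation: find u (satisfying any essential BC) such that ∫_0^5/2 u'(x) v'(x) dx = ∫_0^5/2 f v dx − 2·v(5/2) for all v ∈ V (Dirichlet at 0 absorbed into V; Neumann datum at x = 5/2 contributes the boundary term).
Substituting f(x) = -2*x^2 - 3*x + 3, the right-hand side is ∫_0^5/2 (-2*x^2 - 3*x + 3) v dx − 2·v(5/2).


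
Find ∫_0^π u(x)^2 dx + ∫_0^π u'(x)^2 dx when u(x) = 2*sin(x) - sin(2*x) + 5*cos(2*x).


||u||_{H^1(0,π)}^2 = -200/3 + 69*π

u'(x) = -10*sin(2*x) + 2*cos(x) - 2*cos(2*x).
Expand u² and (u')² and integrate term by term on (0, π), using: for integers n ≥ 1, ∫_0^π sin²(nx) dx = ∫_0^π cos²(nx) dx = π/2; for n ≠ n', ∫_0^π sin(nx)sin(n'x) dx = ∫_0^π cos(nx)cos(n'x) dx = 0; and by product-to-sum, ∫_0^π sin(nx)cos(n'x) dx = ½∫_0^π [sin((n+n')x) + sin((n−n')x)] dx, which is 0 when n+n' is even and 2n/(n²−n'²) when n+n' is odd (it need not vanish on (0, π)).
  u² squared terms: (-1)²·∫sin(2x)² dx = 1·π/2 = π/2;  (2)²·∫sin(x)² dx = 4·π/2 = 2*π;  (5)²·∫cos(2x)² dx = 25·π/2 = 25*π/2.
  u² cross terms: 2·(-1)·(2)·∫sin(2x)·sin(x) dx = -4·(0) = 0;  2·(-1)·(5)·∫sin(2x)·cos(2x) dx = -10·(0) = 0;  2·(2)·(5)·∫sin(x)·cos(2x) dx = 20·(-2/3) = -40/3.
  So ∫_0^π u² dx = π/2 + 2*π + 25*π/2 + 0 + 0 − 40/3 = -40/3 + 15*π.
  (u')² squared terms: (-10)²·∫sin(2x)² dx = 100·π/2 = 50*π;  (-2)²·∫cos(2x)² dx = 4·π/2 = 2*π;  (2)²·∫cos(x)² dx = 4·π/2 = 2*π.
  (u')² cross terms: 2·(-10)·(-2)·∫sin(2x)·cos(2x) dx = 40·(0) = 0;  2·(-10)·(2)·∫sin(2x)·cos(x) dx = -40·(4/3) = -160/3;  2·(-2)·(2)·∫cos(2x)·cos(x) dx = -8·(0) = 0.
  So ∫_0^π (u')² dx = 50*π + 2*π + 2*π + 0 − 160/3 + 0 = -160/3 + 54*π.
||u||_{H^1}^2 = (-40/3 + 15*π) + (-160/3 + 54*π) = -200/3 + 69*π.


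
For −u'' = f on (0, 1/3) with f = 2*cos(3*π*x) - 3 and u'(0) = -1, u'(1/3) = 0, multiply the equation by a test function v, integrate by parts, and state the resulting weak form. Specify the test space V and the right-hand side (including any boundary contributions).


V = H^1(0, 1/3) (v unrestricted at boundary; u is determined up to an additive constant); weak form: ∫_0^1/3 u'v' dx = ∫_0^1/3 (2*cos(3*π*x) - 3) v dx + v(0) for all v ∈ V.

Multiply both sides by a test function v and integrate from 0 to 1/3:
  ∫_0^1/3 −u''(x) v(x) dx = ∫_0^1/3 f(x) v(x) dx.
Integrate the LHS by parts once:
  ∫_0^1/3 −u'' v dx = −[u'(x) v(x)]_0^1/3 + ∫_0^1/3 u'(x) v'(x) dx.
Thus ∫_0^1/3 u'(x) v'(x) dx = ∫_0^1/3 f(x) v(x) dx + [u'(x) v(x)]_0^1/3.
Choose V so that boundary terms are either known or forced to vanish.
u has inhomogeneous Neumann u'(0) = -1, u'(1/3) = 0. [u' v]_0^1/3 = (0)·v(1/3) − (-1)·v(0) = v(0). Take V = H^1(0, 1/3); boundary term becomes part of RHS.
Weak formulation: find u (satisfying any essential BC) such that ∫_0^1/3 u'(x) v'(x) dx = ∫_0^1/3 f v dx + v(0) for all v ∈ V (Neumann data are natural BCs: they enter the RHS as boundary terms).
Substituting f(x) = 2*cos(3*π*x) - 3, the right-hand side is ∫_0^1/3 (2*cos(3*π*x) - 3) v dx + v(0).
Compatibility check (pure Neumann): taking v ≡ 1 ∈ V gives 0 = ∫_0^1/3 f dx + (0) − (-1), i.e. ∫_0^1/3 f dx must equal u'(0) − u'(1/3) = -1. Indeed ∫_0^1/3 (2*cos(3*π*x) - 3) dx = -1, so the data are compatible. The solution is then unique only up to an additive constant (fix it e.g. by requiring ∫_0^1/3 u dx = 0).


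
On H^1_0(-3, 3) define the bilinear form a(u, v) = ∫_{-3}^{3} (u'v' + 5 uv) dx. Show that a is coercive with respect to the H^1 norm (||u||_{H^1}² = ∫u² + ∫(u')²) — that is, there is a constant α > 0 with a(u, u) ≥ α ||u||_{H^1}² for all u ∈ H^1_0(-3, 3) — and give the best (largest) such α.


α = 1

Coercivity of a(·,·) on H^1_0(-3, 3) means a(u, u) ≥ α ||u||_{H^1}² for every u ∈ H^1_0.
The interval has length L = 6, and Poincaré/coercivity depend only on L. Here a(u, u) = ∫(u')² + (5)·∫u².
Here c = 5 ≥ 1, so a(u,u) = ∫(u')² + c∫u² ≥ ∫(u')² + ∫u² = ||u||_{H^1}², i.e. α = 1 works. No larger α is possible: a(u,u) ≥ α||u||_{H^1}² means (1−α)∫(u')² ≥ (α−c)∫u², and for the modes u_n = sin(nπ(x−x₀)/L) (x₀ the left endpoint) one has ∫u_n²/∫(u_n')² = (L/(nπ))² → 0, so a(u_n,u_n)/||u_n||_{H^1}² → 1. Hence the optimal constant is α = 1.
Therefore α = 1.


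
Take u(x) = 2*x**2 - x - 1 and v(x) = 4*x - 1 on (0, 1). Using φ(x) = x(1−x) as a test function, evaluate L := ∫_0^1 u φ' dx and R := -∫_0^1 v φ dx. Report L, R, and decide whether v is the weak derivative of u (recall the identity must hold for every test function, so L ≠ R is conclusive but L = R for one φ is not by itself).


LHS = -1/6, RHS = -1/6. Yes, v = u' weakly.

u(x) = 2*x**2 - x - 1, classical derivative u'(x) = 4*x - 1.
φ(x) = x(1−x), so φ'(x) = 1 - 2*x.
Note φ(0) = φ(1) = 0, so the boundary term u·φ vanishes.
LHS = ∫_0^1 u(x) φ'(x) dx = ∫_0^1 (-4*x^3 + 4*x^2 + x - 1) dx. Term by term:
  ∫_0^1 -4*x^3 dx = -1;  ∫_0^1 4*x^2 dx = 4/3;  ∫_0^1 x dx = 1/2;
  ∫_0^1 -1 dx = -1.
Sum: -1 + 4/3 + 1/2 − 1 = -1/6.
So LHS = -1/6.
∫_0^1 v(x) φ(x) dx = ∫_0^1 (-4*x^3 + 5*x^2 - x) dx. Term by term:
  ∫_0^1 -4*x^3 dx = -1;  ∫_0^1 5*x^2 dx = 5/3;  ∫_0^1 -x dx = -1/2.
Sum: -1 + 5/3 − 1/2 = 1/6.
So RHS = -∫_0^1 v(x) φ(x) dx = -1/6.
LHS = RHS, so the identity holds for this test φ.
Moreover u is smooth here and v(x) = u'(x) = 4*x - 1 pointwise, so the identity holds for every test function. Hence v is the weak derivative of u.


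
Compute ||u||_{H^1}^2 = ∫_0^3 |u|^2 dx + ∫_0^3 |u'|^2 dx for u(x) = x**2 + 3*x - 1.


||u||_{H^1}^2 = 3261/10

The H^1 norm (squared) on an interval (0, L) is
  ||u||_{H^1}^2 = ∫_0^L u(x)^2 dx + ∫_0^L u'(x)^2 dx.
Compute u'(x) = 2*x + 3.
Then u(x)^2 = x**4 + 6*x**3 + 7*x**2 - 6*x + 1 and u'(x)^2 = 4*x**2 + 12*x + 9.
Integrate each monomial from 0 to 3 using ∫_0^3 c·x^n dx = c·3^(n+1)/(n+1):
  ∫_0^3 u(x)^2 dx = ∫_0^3 (x^4 + 6*x^3 + 7*x^2 - 6*x + 1) dx. Term by term:
    ∫_0^3 x^4 dx = 243/5;  ∫_0^3 6*x^3 dx = 243/2;  ∫_0^3 7*x^2 dx = 63;
    ∫_0^3 -6*x dx = -27;  ∫_0^3 1 dx = 3.
  Sum: 243/5 + 243/2 + 63 − 27 + 3 = 2091/10.
  ∫_0^3 u'(x)^2 dx = ∫_0^3 (4*x^2 + 12*x + 9) dx. Term by term:
    ∫_0^3 4*x^2 dx = 36;  ∫_0^3 12*x dx = 54;  ∫_0^3 9 dx = 27.
  Sum: 36 + 54 + 27 = 117.
Adding: ||u||_{H^1}^2 = 2091/10 + 117 = 3261/10.


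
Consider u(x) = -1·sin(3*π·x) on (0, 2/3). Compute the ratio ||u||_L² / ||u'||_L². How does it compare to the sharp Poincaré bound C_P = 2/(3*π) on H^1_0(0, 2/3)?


||u||_L² / ||u'||_L² = 1/(3*π) < C_P = 2/(3*π).

u(x) = -1·sin(3*π·x), so u'(x) = -3*π*cos(3*π*x).
Writing u(x) = A·sin(kπx/L) with A = -1 and k = 2, use ∫_0^L sin²(kπx/L) dx = L/2 and ∫_0^L cos²(kπx/L) dx = L/2.
u² = 1·sin²(3*π·x) and (u')² = 9*π^2·cos²(3*π·x), and each of sin², cos² integrates to L/2 = 1/3 over (0, 2/3).
∫_0^2/3 u² dx = 1/3, so ||u||_L² = sqrt(3)/3.
∫_0^2/3 (u')² dx = 3*π^2, so ||u'||_L² = sqrt(3)*π.
Ratio ||u||_L² / ||u'||_L² = 1/(3*π).
Sharp Poincaré constant on H^1_0(0, 2/3) is C_P = L/π = 2/(3*π), achieved by sin(3*π/2·x).
This is the k = 2 harmonic; the ratio L/(kπ) is strictly less than C_P = L/π, consistent with the sharp inequality ||u||_L² ≤ C_P ||u'||_L².


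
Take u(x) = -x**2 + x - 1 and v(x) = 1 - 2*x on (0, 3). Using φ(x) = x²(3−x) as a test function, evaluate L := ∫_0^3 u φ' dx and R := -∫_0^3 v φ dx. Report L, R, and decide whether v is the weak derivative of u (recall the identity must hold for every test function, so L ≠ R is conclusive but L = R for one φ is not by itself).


LHS = 351/20, RHS = 351/20. Yes, v = u' weakly.

u(x) = -x**2 + x - 1, classical derivative u'(x) = 1 - 2*x.
φ(x) = x²(3−x), so φ'(x) = 3*x*(2 - x).
Note φ(0) = φ(3) = 0, so the boundary term u·φ vanishes.
LHS = ∫_0^3 u(x) φ'(x) dx = ∫_0^3 (3*x^4 - 9*x^3 + 9*x^2 - 6*x) dx. Term by term:
  ∫_0^3 3*x^4 dx = 729/5;  ∫_0^3 -9*x^3 dx = -729/4;  ∫_0^3 9*x^2 dx = 81;
  ∫_0^3 -6*x dx = -27.
Sum: 729/5 − 729/4 + 81 − 27 = 351/20.
So LHS = 351/20.
∫_0^3 v(x) φ(x) dx = ∫_0^3 (2*x^4 - 7*x^3 + 3*x^2) dx. Term by term:
  ∫_0^3 2*x^4 dx = 486/5;  ∫_0^3 -7*x^3 dx = -567/4;  ∫_0^3 3*x^2 dx = 27.
Sum: 486/5 − 567/4 + 27 = -351/20.
So RHS = -∫_0^3 v(x) φ(x) dx = 351/20.
LHS = RHS, so the identity holds for this test φ.
Moreover u is smooth here and v(x) = u'(x) = 1 - 2*x pointwise, so the identity holds for every test function. Hence v is the weak derivative of u.


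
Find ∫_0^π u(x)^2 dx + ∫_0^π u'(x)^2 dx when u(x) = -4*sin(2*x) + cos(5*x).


||u||_{H^1(0,π)}^2 = 832/21 + 53*π

u'(x) = -5*sin(5*x) - 8*cos(2*x).
Expand u² and (u')² and integrate term by term on (0, π), using: for integers n ≥ 1, ∫_0^π sin²(nx) dx = ∫_0^π cos²(nx) dx = π/2; for n ≠ n', ∫_0^π sin(nx)sin(n'x) dx = ∫_0^π cos(nx)cos(n'x) dx = 0; and by product-to-sum, ∫_0^π sin(nx)cos(n'x) dx = ½∫_0^π [sin((n+n')x) + sin((n−n')x)] dx, which is 0 when n+n' is even and 2n/(n²−n'²) when n+n' is odd (it need not vanish on (0, π)).
  u² squared terms: (-4)²·∫sin(2x)² dx = 16·π/2 = 8*π;  (1)²·∫cos(5x)² dx = 1·π/2 = π/2.
  u² cross terms: 2·(-4)·(1)·∫sin(2x)·cos(5x) dx = -8·(-4/21) = 32/21.
  So ∫_0^π u² dx = 8*π + π/2 + 32/21 = 32/21 + 17*π/2.
  (u')² squared terms: (-8)²·∫cos(2x)² dx = 64·π/2 = 32*π;  (-5)²·∫sin(5x)² dx = 25·π/2 = 25*π/2.
  (u')² cross terms: 2·(-8)·(-5)·∫cos(2x)·sin(5x) dx = 80·(10/21) = 800/21.
  So ∫_0^π (u')² dx = 32*π + 25*π/2 + 800/21 = 800/21 + 89*π/2.
||u||_{H^1}^2 = (32/21 + 17*π/2) + (800/21 + 89*π/2) = 832/21 + 53*π.


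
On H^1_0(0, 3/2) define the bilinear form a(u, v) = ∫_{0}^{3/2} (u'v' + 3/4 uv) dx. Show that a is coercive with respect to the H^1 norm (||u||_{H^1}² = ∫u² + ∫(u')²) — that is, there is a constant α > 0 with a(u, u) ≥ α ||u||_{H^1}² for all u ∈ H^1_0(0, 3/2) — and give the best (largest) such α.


α = (27 + 16*π^2)/(4*(9 + 4*π^2))

Coercivity of a(·,·) on H^1_0(0, 3/2) means a(u, u) ≥ α ||u||_{H^1}² for every u ∈ H^1_0.
The interval has length L = 3/2, and Poincaré/coercivity depend only on L. Here a(u, u) = ∫(u')² + (3/4)·∫u².
Here 0 < c = 3/4 < 1. The condition a(u,u) ≥ α||u||_{H^1}² reads (1−α)∫(u')² ≥ (α−c)∫u². Any admissible α is ≤ 1 (rapidly oscillating u have ∫u²/∫(u')² → 0), and α = 1 would force 0 ≥ (1−c)∫u², impossible since c < 1; so 1−α > 0. By the sharp Poincaré inequality on H^1_0 of an interval of length L, ∫(u')² ≥ (π/L)²∫u² with equality for the first sine mode sin(π(x−x₀)/L) (x₀ the left endpoint), so the inequality holds for all u iff (1−α)(π/L)² ≥ α − c, i.e. α ≤ ((π/L)² + c)/((π/L)² + 1) = (1 + c(L/π)²)/(1 + (L/π)²). With (π/L)² = 4*π^2/9 and c = 3/4, the largest admissible constant is α = ((π/L)² + c)/((π/L)² + 1).
Simplifying, α = (27 + 16*π^2)/(4*(9 + 4*π^2)).


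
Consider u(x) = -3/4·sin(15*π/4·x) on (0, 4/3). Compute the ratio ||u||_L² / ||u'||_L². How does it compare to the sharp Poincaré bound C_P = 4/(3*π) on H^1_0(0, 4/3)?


||u||_L² / ||u'||_L² = 4/(15*π) < C_P = 4/(3*π).

u(x) = -3/4·sin(15*π/4·x), so u'(x) = -45*π*cos(15*π*x/4)/16.
Writing u(x) = A·sin(kπx/L) with A = -3/4 and k = 5, use ∫_0^L sin²(kπx/L) dx = L/2 and ∫_0^L cos²(kπx/L) dx = L/2.
u² = 9/16·sin²(15*π/4·x) and (u')² = 2025*π^2/256·cos²(15*π/4·x), and each of sin², cos² integrates to L/2 = 2/3 over (0, 4/3).
∫_0^4/3 u² dx = 3/8, so ||u||_L² = sqrt(6)/4.
∫_0^4/3 (u')² dx = 675*π^2/128, so ||u'||_L² = 15*sqrt(6)*π/16.
Ratio ||u||_L² / ||u'||_L² = 4/(15*π).
Sharp Poincaré constant on H^1_0(0, 4/3) is C_P = L/π = 4/(3*π), achieved by sin(3*π/4·x).
This is the k = 5 harmonic; the ratio L/(kπ) is strictly less than C_P = L/π, consistent with the sharp inequality ||u||_L² ≤ C_P ||u'||_L².


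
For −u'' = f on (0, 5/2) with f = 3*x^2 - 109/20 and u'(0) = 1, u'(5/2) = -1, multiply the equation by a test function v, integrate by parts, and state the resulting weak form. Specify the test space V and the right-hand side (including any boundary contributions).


V = H^1(0, 5/2) (v unrestricted at boundary; u is determined up to an additive constant); weak form: ∫_0^5/2 u'v' dx = ∫_0^5/2 (3*x^2 - 109/20) v dx − v(5/2) − v(0) for all v ∈ V.

Multiply both sides by a test function v and integrate from 0 to 5/2:
  ∫_0^5/2 −u''(x) v(x) dx = ∫_0^5/2 f(x) v(x) dx.
Integrate the LHS by parts once:
  ∫_0^5/2 −u'' v dx = −[u'(x) v(x)]_0^5/2 + ∫_0^5/2 u'(x) v'(x) dx.
Thus ∫_0^5/2 u'(x) v'(x) dx = ∫_0^5/2 f(x) v(x) dx + [u'(x) v(x)]_0^5/2.
Choose V so that boundary terms are either known or forced to vanish.
u has inhomogeneous Neumann u'(0) = 1, u'(5/2) = -1. [u' v]_0^5/2 = (-1)·v(5/2) − (1)·v(0) = − v(5/2) − v(0). Take V = H^1(0, 5/2); boundary term becomes part of RHS.
Weak formulation: find u (satisfying any essential BC) such that ∫_0^5/2 u'(x) v'(x) dx = ∫_0^5/2 f v dx − v(5/2) − v(0) for all v ∈ V (Neumann data are natural BCs: they enter the RHS as boundary terms).
Substituting f(x) = 3*x^2 - 109/20, the right-hand side is ∫_0^5/2 (3*x^2 - 109/20) v dx − v(5/2) − v(0).
Compatibility check (pure Neumann): taking v ≡ 1 ∈ V gives 0 = ∫_0^5/2 f dx + (-1) − (1), i.e. ∫_0^5/2 f dx must equal u'(0) − u'(5/2) = 2. Indeed ∫_0^5/2 (3*x^2 - 109/20) dx = 2, so the data are compatible. The solution is then unique only up to an additive constant (fix it e.g. by requiring ∫_0^5/2 u dx = 0).


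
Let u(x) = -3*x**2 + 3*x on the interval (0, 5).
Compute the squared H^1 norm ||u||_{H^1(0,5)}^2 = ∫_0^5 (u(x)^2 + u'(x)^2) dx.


||u||_{H^1}^2 = 8565/2

The H^1 norm (squared) on an interval (0, L) is
  ||u||_{H^1}^2 = ∫_0^L u(x)^2 dx + ∫_0^L u'(x)^2 dx.
Compute u'(x) = 3 - 6*x.
Then u(x)^2 = 9*x**4 - 18*x**3 + 9*x**2 and u'(x)^2 = 36*x**2 - 36*x + 9.
Integrate each monomial from 0 to 5 using ∫_0^5 c·x^n dx = c·5^(n+1)/(n+1):
  ∫_0^5 u(x)^2 dx = ∫_0^5 (9*x^4 - 18*x^3 + 9*x^2) dx. Term by term:
    ∫_0^5 9*x^4 dx = 5625;  ∫_0^5 -18*x^3 dx = -5625/2;  ∫_0^5 9*x^2 dx = 375.
  Sum: 5625 − 5625/2 + 375 = 6375/2.
  ∫_0^5 u'(x)^2 dx = ∫_0^5 (36*x^2 - 36*x + 9) dx. Term by term:
    ∫_0^5 36*x^2 dx = 1500;  ∫_0^5 -36*x dx = -450;  ∫_0^5 9 dx = 45.
  Sum: 1500 − 450 + 45 = 1095.
Adding: ||u||_{H^1}^2 = 6375/2 + 1095 = 8565/2.


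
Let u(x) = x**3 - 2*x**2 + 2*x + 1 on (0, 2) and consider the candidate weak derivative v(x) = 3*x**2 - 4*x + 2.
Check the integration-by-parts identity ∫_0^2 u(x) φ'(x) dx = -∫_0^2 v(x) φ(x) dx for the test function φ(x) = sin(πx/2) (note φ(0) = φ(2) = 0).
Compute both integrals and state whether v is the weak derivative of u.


LHS = -16/π + 96/π^3, RHS = -16/π + 96/π^3. Yes, v = u' weakly.

u(x) = x**3 - 2*x**2 + 2*x + 1, classical derivative u'(x) = 3*x**2 - 4*x + 2.
φ(x) = sin(πx/2), so φ'(x) = π*cos(π*x/2)/2.
Note φ(0) = φ(2) = 0, so the boundary term u·φ vanishes.
LHS = ∫_0^2 u(x) φ'(x) dx = ∫_0^2 (π*x^3*cos(π*x/2)/2 - π*x^2*cos(π*x/2) + π*x*cos(π*x/2) + π*cos(π*x/2)/2) dx. Term by term:
  ∫_0^2 π*cos(π*x/2)/2 dx = 0;  ∫_0^2 π*x*cos(π*x/2) dx = -8/π;  ∫_0^2 π*x^3*cos(π*x/2)/2 dx = -24/π + 96/π^3;
  ∫_0^2 -π*x^2*cos(π*x/2) dx = 16/π.
Sum: 0 − 8/π + -24/π + 96/π^3 + 16/π = -16/π + 96/π^3.
So LHS = -16/π + 96/π^3.
∫_0^2 v(x) φ(x) dx = ∫_0^2 (3*x^2*sin(π*x/2) - 4*x*sin(π*x/2) + 2*sin(π*x/2)) dx. Term by term:
  ∫_0^2 2*sin(π*x/2) dx = 8/π;  ∫_0^2 -4*x*sin(π*x/2) dx = -16/π;  ∫_0^2 3*x^2*sin(π*x/2) dx = -96/π^3 + 24/π.
Sum: 8/π − 16/π + -96/π^3 + 24/π = -96/π^3 + 16/π.
So RHS = -∫_0^2 v(x) φ(x) dx = -16/π + 96/π^3.
LHS = RHS, so the identity holds for this test φ.
Moreover u is smooth here and v(x) = u'(x) = 3*x**2 - 4*x + 2 pointwise, so the identity holds for every test function. Hence v is the weak derivative of u.


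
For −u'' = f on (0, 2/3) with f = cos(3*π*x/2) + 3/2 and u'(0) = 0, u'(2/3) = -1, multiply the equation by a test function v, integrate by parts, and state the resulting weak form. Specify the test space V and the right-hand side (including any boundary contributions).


V = H^1(0, 2/3) (v unrestricted at boundary; u is determined up to an additive constant); weak form: ∫_0^2/3 u'v' dx = ∫_0^2/3 (cos(3*π*x/2) + 3/2) v dx − v(2/3) for all v ∈ V.

Multiply both sides by a test function v and integrate from 0 to 2/3:
  ∫_0^2/3 −u''(x) v(x) dx = ∫_0^2/3 f(x) v(x) dx.
Integrate the LHS by parts once:
  ∫_0^2/3 −u'' v dx = −[u'(x) v(x)]_0^2/3 + ∫_0^2/3 u'(x) v'(x) dx.
Thus ∫_0^2/3 u'(x) v'(x) dx = ∫_0^2/3 f(x) v(x) dx + [u'(x) v(x)]_0^2/3.
Choose V so that boundary terms are either known or forced to vanish.
u has inhomogeneous Neumann u'(0) = 0, u'(2/3) = -1. [u' v]_0^2/3 = (-1)·v(2/3) − (0)·v(0) = − v(2/3). Take V = H^1(0, 2/3); boundary term becomes part of RHS.
Weak formulation: find u (satisfying any essential BC) such that ∫_0^2/3 u'(x) v'(x) dx = ∫_0^2/3 f v dx − v(2/3) for all v ∈ V (Neumann data are natural BCs: they enter the RHS as boundary terms).
Substituting f(x) = cos(3*π*x/2) + 3/2, the right-hand side is ∫_0^2/3 (cos(3*π*x/2) + 3/2) v dx − v(2/3).
Compatibility check (pure Neumann): taking v ≡ 1 ∈ V gives 0 = ∫_0^2/3 f dx + (-1) − (0), i.e. ∫_0^2/3 f dx must equal u'(0) − u'(2/3) = 1. Indeed ∫_0^2/3 (cos(3*π*x/2) + 3/2) dx = 1, so the data are compatible. The solution is then unique only up to an additive constant (fix it e.g. by requiring ∫_0^2/3 u dx = 0).


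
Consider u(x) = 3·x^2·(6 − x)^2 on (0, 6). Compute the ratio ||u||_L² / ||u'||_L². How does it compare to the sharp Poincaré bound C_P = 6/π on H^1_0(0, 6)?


||u||_L² / ||u'||_L² = sqrt(3) < C_P = 6/π.

u(x) = 3·x^2·(6 − x)^2, so u'(x) = 12*x*(x - 6)*(x - 3).
u(x) = 3·x^2·(6 − x)^2 vanishes at x = 0 and x = 6, so u ∈ H^1_0(0, 6). Differentiate via the product rule and integrate the resulting polynomials term by term.
  ∫_0^6 u² dx = ∫_0^6 (9*x^8 - 216*x^7 + 1944*x^6 - 7776*x^5 + 11664*x^4) dx. Term by term:
    ∫_0^6 9*x^8 dx = 10077696;  ∫_0^6 -216*x^7 dx = -45349632;  ∫_0^6 1944*x^6 dx = 544195584/7;
    ∫_0^6 -7776*x^5 dx = -60466176;  ∫_0^6 11664*x^4 dx = 90699264/5.
  Sum: 10077696 − 45349632 + 544195584/7 − 60466176 + 90699264/5 = 5038848/35.
  ∫_0^6 (u')² dx = ∫_0^6 (144*x^6 - 2592*x^5 + 16848*x^4 - 46656*x^3 + 46656*x^2) dx. Term by term:
    ∫_0^6 144*x^6 dx = 40310784/7;  ∫_0^6 -2592*x^5 dx = -20155392;  ∫_0^6 16848*x^4 dx = 131010048/5;
    ∫_0^6 -46656*x^3 dx = -15116544;  ∫_0^6 46656*x^2 dx = 3359232.
  Sum: 40310784/7 − 20155392 + 131010048/5 − 15116544 + 3359232 = 1679616/35.
∫_0^6 u² dx = 5038848/35, so ||u||_L² = 1296*sqrt(105)/35.
∫_0^6 (u')² dx = 1679616/35, so ||u'||_L² = 1296*sqrt(35)/35.
Ratio ||u||_L² / ||u'||_L² = sqrt(3).
Sharp Poincaré constant on H^1_0(0, 6) is C_P = L/π = 6/π, achieved by sin(π/6·x).
A polynomial bump cannot attain the sharp Poincaré constant (only the first sine eigenfunction does), so the ratio is strictly less than C_P, consistent with ||u||_L² ≤ C_P ||u'||_L².


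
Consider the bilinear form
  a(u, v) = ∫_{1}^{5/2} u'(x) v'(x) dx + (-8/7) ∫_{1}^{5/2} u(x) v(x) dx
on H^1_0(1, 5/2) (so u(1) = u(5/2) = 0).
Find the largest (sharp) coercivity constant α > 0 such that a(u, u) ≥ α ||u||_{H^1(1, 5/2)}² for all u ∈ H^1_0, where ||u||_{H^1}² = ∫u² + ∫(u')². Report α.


α = 4*(-18 + 7*π^2)/(7*(9 + 4*π^2))

Coercivity of a(·,·) on H^1_0(1, 5/2) means a(u, u) ≥ α ||u||_{H^1}² for every u ∈ H^1_0.
The interval has length L = 3/2, and Poincaré/coercivity depend only on L. Here a(u, u) = ∫(u')² + (-8/7)·∫u².
Here c = -8/7 < 0 with |c| < (π/L)² = 4*π^2/9, so coercivity still holds. The condition a(u,u) ≥ α||u||_{H^1}² reads (1−α)∫(u')² ≥ (α−c)∫u². Any admissible α is ≤ 1 (rapidly oscillating u have ∫u²/∫(u')² → 0), and α = 1 would force 0 ≥ (1−c)∫u², impossible since c < 1; so 1−α > 0. By the sharp Poincaré inequality on H^1_0 of an interval of length L, ∫(u')² ≥ (π/L)²∫u² with equality for the first sine mode sin(π(x−x₀)/L) (x₀ the left endpoint), so the inequality holds for all u iff (1−α)(π/L)² ≥ α − c, i.e. α ≤ ((π/L)² + c)/((π/L)² + 1) = (1 + c(L/π)²)/(1 + (L/π)²). (Direct route, valid since c ≤ 0: Poincaré gives c∫u² ≥ c(L/π)²∫(u')², so a(u,u) ≥ (1 + c(L/π)²)∫(u')², while ||u||_{H^1}² ≤ (1 + (L/π)²)∫(u')²; dividing yields the same α.) With (π/L)² = 4*π^2/9 and c = -8/7, the largest admissible constant is α = ((π/L)² + c)/((π/L)² + 1).
Simplifying, α = 4*(-18 + 7*π^2)/(7*(9 + 4*π^2)).


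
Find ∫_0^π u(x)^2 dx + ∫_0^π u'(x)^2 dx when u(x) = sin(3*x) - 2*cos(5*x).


||u||_{H^1(0,π)}^2 = 57*π

u'(x) = 10*sin(5*x) + 3*cos(3*x).
Expand u² and (u')² and integrate term by term on (0, π), using: for integers n ≥ 1, ∫_0^π sin²(nx) dx = ∫_0^π cos²(nx) dx = π/2; for n ≠ n', ∫_0^π sin(nx)sin(n'x) dx = ∫_0^π cos(nx)cos(n'x) dx = 0; and by product-to-sum, ∫_0^π sin(nx)cos(n'x) dx = ½∫_0^π [sin((n+n')x) + sin((n−n')x)] dx, which is 0 when n+n' is even and 2n/(n²−n'²) when n+n' is odd (it need not vanish on (0, π)).
  u² squared terms: (-2)²·∫cos(5x)² dx = 4·π/2 = 2*π;  (1)²·∫sin(3x)² dx = 1·π/2 = π/2.
  u² cross terms: 2·(-2)·(1)·∫cos(5x)·sin(3x) dx = -4·(0) = 0.
  So ∫_0^π u² dx = 2*π + π/2 + 0 = 5*π/2.
  (u')² squared terms: (3)²·∫cos(3x)² dx = 9·π/2 = 9*π/2;  (10)²·∫sin(5x)² dx = 100·π/2 = 50*π.
  (u')² cross terms: 2·(3)·(10)·∫cos(3x)·sin(5x) dx = 60·(0) = 0.
  So ∫_0^π (u')² dx = 9*π/2 + 50*π + 0 = 109*π/2.
||u||_{H^1}^2 = (5*π/2) + (109*π/2) = 57*π.


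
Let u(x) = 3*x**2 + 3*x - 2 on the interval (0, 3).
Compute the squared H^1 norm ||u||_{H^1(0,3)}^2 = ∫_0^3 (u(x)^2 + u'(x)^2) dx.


||u||_{H^1}^2 = 12459/10

The H^1 norm (squared) on an interval (0, L) is
  ||u||_{H^1}^2 = ∫_0^L u(x)^2 dx + ∫_0^L u'(x)^2 dx.
Compute u'(x) = 6*x + 3.
Then u(x)^2 = 9*x**4 + 18*x**3 - 3*x**2 - 12*x + 4 and u'(x)^2 = 36*x**2 + 36*x + 9.
Integrate each monomial from 0 to 3 using ∫_0^3 c·x^n dx = c·3^(n+1)/(n+1):
  ∫_0^3 u(x)^2 dx = ∫_0^3 (9*x^4 + 18*x^3 - 3*x^2 - 12*x + 4) dx. Term by term:
    ∫_0^3 9*x^4 dx = 2187/5;  ∫_0^3 18*x^3 dx = 729/2;  ∫_0^3 -3*x^2 dx = -27;
    ∫_0^3 -12*x dx = -54;  ∫_0^3 4 dx = 12.
  Sum: 2187/5 + 729/2 − 27 − 54 + 12 = 7329/10.
  ∫_0^3 u'(x)^2 dx = ∫_0^3 (36*x^2 + 36*x + 9) dx. Term by term:
    ∫_0^3 36*x^2 dx = 324;  ∫_0^3 36*x dx = 162;  ∫_0^3 9 dx = 27.
  Sum: 324 + 162 + 27 = 513.
Adding: ||u||_{H^1}^2 = 7329/10 + 513 = 12459/10.


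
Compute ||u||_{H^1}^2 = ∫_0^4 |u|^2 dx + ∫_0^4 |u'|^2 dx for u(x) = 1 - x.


||u||_{H^1}^2 = 40/3

The H^1 norm (squared) on an interval (0, L) is
  ||u||_{H^1}^2 = ∫_0^L u(x)^2 dx + ∫_0^L u'(x)^2 dx.
Compute u'(x) = -1.
Then u(x)^2 = x**2 - 2*x + 1 and u'(x)^2 = 1.
Integrate each monomial from 0 to 4 using ∫_0^4 c·x^n dx = c·4^(n+1)/(n+1):
  ∫_0^4 u(x)^2 dx = ∫_0^4 (x^2 - 2*x + 1) dx. Term by term:
    ∫_0^4 x^2 dx = 64/3;  ∫_0^4 -2*x dx = -16;  ∫_0^4 1 dx = 4.
  Sum: 64/3 − 16 + 4 = 28/3.
  ∫_0^4 u'(x)^2 dx = ∫_0^4 (1) dx. Term by term:
    ∫_0^4 1 dx = 4.
Adding: ||u||_{H^1}^2 = 28/3 + 4 = 40/3.


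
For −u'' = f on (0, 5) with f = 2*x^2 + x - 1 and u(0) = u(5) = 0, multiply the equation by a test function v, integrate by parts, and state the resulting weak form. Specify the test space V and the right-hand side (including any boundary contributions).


V = H^1_0(0, 5) (so v(0) = v(5) = 0); weak form: ∫_0^5 u'v' dx = ∫_0^5 (2*x^2 + x - 1) v dx for all v ∈ V.

Multiply both sides by a test function v and integrate from 0 to 5:
  ∫_0^5 −u''(x) v(x) dx = ∫_0^5 f(x) v(x) dx.
Integrate the LHS by parts once:
  ∫_0^5 −u'' v dx = −[u'(x) v(x)]_0^5 + ∫_0^5 u'(x) v'(x) dx.
Thus ∫_0^5 u'(x) v'(x) dx = ∫_0^5 f(x) v(x) dx + [u'(x) v(x)]_0^5.
Choose V so that boundary terms are either known or forced to vanish.
u is Dirichlet: u(0) = u(5) = 0. Let V = H^1_0(0, 5); then v(0) = v(5) = 0, and [u' v]_0^5 = 0.
Weak formulation: find u (satisfying any essential BC) such that ∫_0^5 u'(x) v'(x) dx = ∫_0^5 f v dx for all v ∈ V.
Substituting f(x) = 2*x^2 + x - 1, the right-hand side is ∫_0^5 (2*x^2 + x - 1) v dx.


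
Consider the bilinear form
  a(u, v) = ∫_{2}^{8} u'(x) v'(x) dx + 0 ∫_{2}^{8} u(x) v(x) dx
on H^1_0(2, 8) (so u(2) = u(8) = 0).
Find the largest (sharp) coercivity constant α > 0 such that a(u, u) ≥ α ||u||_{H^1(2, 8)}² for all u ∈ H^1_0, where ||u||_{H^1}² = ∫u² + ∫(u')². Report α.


α = π^2/(π^2 + 36)

Coercivity of a(·,·) on H^1_0(2, 8) means a(u, u) ≥ α ||u||_{H^1}² for every u ∈ H^1_0.
The interval has length L = 6, and Poincaré/coercivity depend only on L. Here a(u, u) = ∫(u')² + (0)·∫u².
Here c = 0, so a(u,u) = ∫(u')² alone. The condition a(u,u) ≥ α||u||_{H^1}² reads (1−α)∫(u')² ≥ (α−c)∫u². Any admissible α is ≤ 1 (rapidly oscillating u have ∫u²/∫(u')² → 0), and α = 1 would force 0 ≥ (1−c)∫u², impossible since c < 1; so 1−α > 0. By the sharp Poincaré inequality on H^1_0 of an interval of length L, ∫(u')² ≥ (π/L)²∫u² with equality for the first sine mode sin(π(x−x₀)/L) (x₀ the left endpoint), so the inequality holds for all u iff (1−α)(π/L)² ≥ α − c, i.e. α ≤ ((π/L)² + c)/((π/L)² + 1) = (1 + c(L/π)²)/(1 + (L/π)²). (Direct route, valid since c ≤ 0: Poincaré gives c∫u² ≥ c(L/π)²∫(u')², so a(u,u) ≥ (1 + c(L/π)²)∫(u')², while ||u||_{H^1}² ≤ (1 + (L/π)²)∫(u')²; dividing yields the same α.) With (π/L)² = π^2/36 and c = 0, the largest admissible constant is α = ((π/L)² + c)/((π/L)² + 1).
Simplifying, α = π^2/(π^2 + 36).


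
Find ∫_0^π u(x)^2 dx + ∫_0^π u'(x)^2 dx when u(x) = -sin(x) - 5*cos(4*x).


||u||_{H^1(0,π)}^2 = -68/3 + 427*π/2

u'(x) = 20*sin(4*x) - cos(x).
Expand u² and (u')² and integrate term by term on (0, π), using: for integers n ≥ 1, ∫_0^π sin²(nx) dx = ∫_0^π cos²(nx) dx = π/2; for n ≠ n', ∫_0^π sin(nx)sin(n'x) dx = ∫_0^π cos(nx)cos(n'x) dx = 0; and by product-to-sum, ∫_0^π sin(nx)cos(n'x) dx = ½∫_0^π [sin((n+n')x) + sin((n−n')x)] dx, which is 0 when n+n' is even and 2n/(n²−n'²) when n+n' is odd (it need not vanish on (0, π)).
  u² squared terms: (-1)²·∫sin(x)² dx = 1·π/2 = π/2;  (-5)²·∫cos(4x)² dx = 25·π/2 = 25*π/2.
  u² cross terms: 2·(-1)·(-5)·∫sin(x)·cos(4x) dx = 10·(-2/15) = -4/3.
  So ∫_0^π u² dx = π/2 + 25*π/2 − 4/3 = -4/3 + 13*π.
  (u')² squared terms: (-1)²·∫cos(x)² dx = 1·π/2 = π/2;  (20)²·∫sin(4x)² dx = 400·π/2 = 200*π.
  (u')² cross terms: 2·(-1)·(20)·∫cos(x)·sin(4x) dx = -40·(8/15) = -64/3.
  So ∫_0^π (u')² dx = π/2 + 200*π − 64/3 = -64/3 + 401*π/2.
||u||_{H^1}^2 = (-4/3 + 13*π) + (-64/3 + 401*π/2) = -68/3 + 427*π/2.


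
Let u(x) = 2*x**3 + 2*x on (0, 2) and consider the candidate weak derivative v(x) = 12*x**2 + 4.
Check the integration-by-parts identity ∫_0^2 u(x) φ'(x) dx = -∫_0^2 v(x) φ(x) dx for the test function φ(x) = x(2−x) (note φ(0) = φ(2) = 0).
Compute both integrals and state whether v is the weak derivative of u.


LHS = -184/15, RHS = -368/15. No, v is not the weak derivative of u.

u(x) = 2*x**3 + 2*x, classical derivative u'(x) = 6*x**2 + 2.
φ(x) = x(2−x), so φ'(x) = 2 - 2*x.
Note φ(0) = φ(2) = 0, so the boundary term u·φ vanishes.
LHS = ∫_0^2 u(x) φ'(x) dx = ∫_0^2 (-4*x^4 + 4*x^3 - 4*x^2 + 4*x) dx. Term by term:
  ∫_0^2 -4*x^4 dx = -128/5;  ∫_0^2 4*x^3 dx = 16;  ∫_0^2 -4*x^2 dx = -32/3;
  ∫_0^2 4*x dx = 8.
Sum: -128/5 + 16 − 32/3 + 8 = -184/15.
So LHS = -184/15.
∫_0^2 v(x) φ(x) dx = ∫_0^2 (-12*x^4 + 24*x^3 - 4*x^2 + 8*x) dx. Term by term:
  ∫_0^2 -12*x^4 dx = -384/5;  ∫_0^2 24*x^3 dx = 96;  ∫_0^2 -4*x^2 dx = -32/3;
  ∫_0^2 8*x dx = 16.
Sum: -384/5 + 96 − 32/3 + 16 = 368/15.
So RHS = -∫_0^2 v(x) φ(x) dx = -368/15.
LHS − RHS = 184/15 ≠ 0, so the identity fails.
(For a valid weak derivative the identity must hold for EVERY test function, in particular this one. The failure shows v is NOT the weak derivative of u.)
Correct weak derivative would be u'(x) = 6*x**2 + 2.


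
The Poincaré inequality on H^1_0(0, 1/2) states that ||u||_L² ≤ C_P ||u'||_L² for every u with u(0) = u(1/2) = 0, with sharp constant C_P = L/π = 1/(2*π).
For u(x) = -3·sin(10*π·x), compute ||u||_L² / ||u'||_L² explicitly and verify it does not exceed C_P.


||u||_L² / ||u'||_L² = 1/(10*π) < C_P = 1/(2*π).

u(x) = -3·sin(10*π·x), so u'(x) = -30*π*cos(10*π*x).
Writing u(x) = A·sin(kπx/L) with A = -3 and k = 5, use ∫_0^L sin²(kπx/L) dx = L/2 and ∫_0^L cos²(kπx/L) dx = L/2.
u² = 9·sin²(10*π·x) and (u')² = 900*π^2·cos²(10*π·x), and each of sin², cos² integrates to L/2 = 1/4 over (0, 1/2).
∫_0^1/2 u² dx = 9/4, so ||u||_L² = 3/2.
∫_0^1/2 (u')² dx = 225*π^2, so ||u'||_L² = 15*π.
Ratio ||u||_L² / ||u'||_L² = 1/(10*π).
Sharp Poincaré constant on H^1_0(0, 1/2) is C_P = L/π = 1/(2*π), achieved by sin(2*π·x).
This is the k = 5 harmonic; the ratio L/(kπ) is strictly less than C_P = L/π, consistent with the sharp inequality ||u||_L² ≤ C_P ||u'||_L².


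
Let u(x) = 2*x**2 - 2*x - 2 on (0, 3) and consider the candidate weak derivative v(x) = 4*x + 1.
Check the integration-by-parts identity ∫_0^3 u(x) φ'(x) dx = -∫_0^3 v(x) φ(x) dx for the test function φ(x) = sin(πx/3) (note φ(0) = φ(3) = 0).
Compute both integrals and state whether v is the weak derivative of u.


LHS = -24/π, RHS = -42/π. No, v is not the weak derivative of u.

u(x) = 2*x**2 - 2*x - 2, classical derivative u'(x) = 4*x - 2.
φ(x) = sin(πx/3), so φ'(x) = π*cos(π*x/3)/3.
Note φ(0) = φ(3) = 0, so the boundary term u·φ vanishes.
LHS = ∫_0^3 u(x) φ'(x) dx = ∫_0^3 (2*π*x^2*cos(π*x/3)/3 - 2*π*x*cos(π*x/3)/3 - 2*π*cos(π*x/3)/3) dx. Term by term:
  ∫_0^3 -2*π*cos(π*x/3)/3 dx = 0;  ∫_0^3 -2*π*x*cos(π*x/3)/3 dx = 12/π;  ∫_0^3 2*π*x^2*cos(π*x/3)/3 dx = -36/π.
Sum: 0 + 12/π − 36/π = -24/π.
So LHS = -24/π.
∫_0^3 v(x) φ(x) dx = ∫_0^3 (4*x*sin(π*x/3) + sin(π*x/3)) dx. Term by term:
  ∫_0^3 4*x*sin(π*x/3) dx = 36/π;  ∫_0^3 sin(π*x/3) dx = 6/π.
Sum: 36/π + 6/π = 42/π.
So RHS = -∫_0^3 v(x) φ(x) dx = -42/π.
LHS − RHS = 18/π ≠ 0, so the identity fails.
(For a valid weak derivative the identity must hold for EVERY test function, in particular this one. The failure shows v is NOT the weak derivative of u.)
Correct weak derivative would be u'(x) = 4*x - 2.


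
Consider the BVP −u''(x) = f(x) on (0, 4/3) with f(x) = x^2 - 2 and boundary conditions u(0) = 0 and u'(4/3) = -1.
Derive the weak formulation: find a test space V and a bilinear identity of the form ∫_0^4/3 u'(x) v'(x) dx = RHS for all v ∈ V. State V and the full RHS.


V = {v ∈ H^1(0, 4/3) : v(0) = 0} (test functions vanish at x = 0 where u is specified); weak form: ∫_0^4/3 u'v' dx = ∫_0^4/3 (x^2 - 2) v dx − v(4/3) for all v ∈ V.

Multiply both sides by a test function v and integrate from 0 to 4/3:
  ∫_0^4/3 −u''(x) v(x) dx = ∫_0^4/3 f(x) v(x) dx.
Integrate the LHS by parts once:
  ∫_0^4/3 −u'' v dx = −[u'(x) v(x)]_0^4/3 + ∫_0^4/3 u'(x) v'(x) dx.
Thus ∫_0^4/3 u'(x) v'(x) dx = ∫_0^4/3 f(x) v(x) dx + [u'(x) v(x)]_0^4/3.
Choose V so that boundary terms are either known or forced to vanish.
Mixed BC: u(0) = 0 (Dirichlet) and u'(4/3) = -1 (Neumann). Define V = {v ∈ H^1(0, 4/3) : v(0) = 0}. Then [u' v]_0^4/3 = u'(4/3)·v(4/3) − u'(0)·0 = − v(4/3).
Weak formulation: find u (satisfying any essential BC) such that ∫_0^4/3 u'(x) v'(x) dx = ∫_0^4/3 f v dx − v(4/3) for all v ∈ V (Dirichlet at 0 absorbed into V; Neumann datum at x = 4/3 contributes the boundary term).
Substituting f(x) = x^2 - 2, the right-hand side is ∫_0^4/3 (x^2 - 2) v dx − v(4/3).


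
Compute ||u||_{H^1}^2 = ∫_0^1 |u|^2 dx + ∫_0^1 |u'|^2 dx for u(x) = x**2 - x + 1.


||u||_{H^1}^2 = 31/30

The H^1 norm (squared) on an interval (0, L) is
  ||u||_{H^1}^2 = ∫_0^L u(x)^2 dx + ∫_0^L u'(x)^2 dx.
Compute u'(x) = 2*x - 1.
Then u(x)^2 = x**4 - 2*x**3 + 3*x**2 - 2*x + 1 and u'(x)^2 = 4*x**2 - 4*x + 1.
Integrate each monomial from 0 to 1 using ∫_0^1 c·x^n dx = c·1^(n+1)/(n+1):
  ∫_0^1 u(x)^2 dx = ∫_0^1 (x^4 - 2*x^3 + 3*x^2 - 2*x + 1) dx. Term by term:
    ∫_0^1 x^4 dx = 1/5;  ∫_0^1 -2*x^3 dx = -1/2;  ∫_0^1 3*x^2 dx = 1;
    ∫_0^1 -2*x dx = -1;  ∫_0^1 1 dx = 1.
  Sum: 1/5 − 1/2 + 1 − 1 + 1 = 7/10.
  ∫_0^1 u'(x)^2 dx = ∫_0^1 (4*x^2 - 4*x + 1) dx. Term by term:
    ∫_0^1 4*x^2 dx = 4/3;  ∫_0^1 -4*x dx = -2;  ∫_0^1 1 dx = 1.
  Sum: 4/3 − 2 + 1 = 1/3.
Adding: ||u||_{H^1}^2 = 7/10 + 1/3 = 31/30.


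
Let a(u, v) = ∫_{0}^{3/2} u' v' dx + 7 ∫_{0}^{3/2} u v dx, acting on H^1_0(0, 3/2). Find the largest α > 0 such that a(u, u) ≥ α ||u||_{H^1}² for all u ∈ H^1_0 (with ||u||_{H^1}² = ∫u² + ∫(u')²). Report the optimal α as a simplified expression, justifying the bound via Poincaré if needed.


α = 1

Coercivity of a(·,·) on H^1_0(0, 3/2) means a(u, u) ≥ α ||u||_{H^1}² for every u ∈ H^1_0.
The interval has length L = 3/2, and Poincaré/coercivity depend only on L. Here a(u, u) = ∫(u')² + (7)·∫u².
Here c = 7 ≥ 1, so a(u,u) = ∫(u')² + c∫u² ≥ ∫(u')² + ∫u² = ||u||_{H^1}², i.e. α = 1 works. No larger α is possible: a(u,u) ≥ α||u||_{H^1}² means (1−α)∫(u')² ≥ (α−c)∫u², and for the modes u_n = sin(nπ(x−x₀)/L) (x₀ the left endpoint) one has ∫u_n²/∫(u_n')² = (L/(nπ))² → 0, so a(u_n,u_n)/||u_n||_{H^1}² → 1. Hence the optimal constant is α = 1.
Therefore α = 1.


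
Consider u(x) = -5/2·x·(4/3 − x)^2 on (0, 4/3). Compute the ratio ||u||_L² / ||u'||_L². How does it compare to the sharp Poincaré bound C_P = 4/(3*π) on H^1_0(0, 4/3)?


||u||_L² / ||u'||_L² = 2*sqrt(14)/21 < C_P = 4/(3*π).

u(x) = -5/2·x·(4/3 − x)^2, so u'(x) = -15*x^2/2 + 40*x/3 - 40/9.
u(x) = -5/2·x·(4/3 − x)^2 vanishes at x = 0 and x = 4/3, so u ∈ H^1_0(0, 4/3). Differentiate via the product rule and integrate the resulting polynomials term by term.
  ∫_0^4/3 u² dx = ∫_0^4/3 (25*x^6/4 - 100*x^5/3 + 200*x^4/3 - 1600*x^3/27 + 1600*x^2/81) dx. Term by term:
    ∫_0^4/3 25*x^6/4 dx = 102400/15309;  ∫_0^4/3 -100*x^5/3 dx = -204800/6561;  ∫_0^4/3 200*x^4/3 dx = 40960/729;
    ∫_0^4/3 -1600*x^3/27 dx = -102400/2187;  ∫_0^4/3 1600*x^2/81 dx = 102400/6561.
  Sum: 102400/15309 − 204800/6561 + 40960/729 − 102400/2187 + 102400/6561 = 20480/45927.
  ∫_0^4/3 (u')² dx = ∫_0^4/3 (225*x^4/4 - 200*x^3 + 2200*x^2/9 - 3200*x/27 + 1600/81) dx. Term by term:
    ∫_0^4/3 225*x^4/4 dx = 1280/27;  ∫_0^4/3 -200*x^3 dx = -12800/81;  ∫_0^4/3 2200*x^2/9 dx = 140800/729;
    ∫_0^4/3 -3200*x/27 dx = -25600/243;  ∫_0^4/3 1600/81 dx = 6400/243.
  Sum: 1280/27 − 12800/81 + 140800/729 − 25600/243 + 6400/243 = 2560/729.
∫_0^4/3 u² dx = 20480/45927, so ||u||_L² = 64*sqrt(35)/567.
∫_0^4/3 (u')² dx = 2560/729, so ||u'||_L² = 16*sqrt(10)/27.
Ratio ||u||_L² / ||u'||_L² = 2*sqrt(14)/21.
Sharp Poincaré constant on H^1_0(0, 4/3) is C_P = L/π = 4/(3*π), achieved by sin(3*π/4·x).
A polynomial bump cannot attain the sharp Poincaré constant (only the first sine eigenfunction does), so the ratio is strictly less than C_P, consistent with ||u||_L² ≤ C_P ||u'||_L².
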